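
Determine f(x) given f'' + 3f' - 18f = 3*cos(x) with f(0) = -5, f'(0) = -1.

f = -500*exp(-6*x)/333 - 301*exp(3*x)/90 - 57*cos(x)/370 + 9*sin(x)/370

Characteristic equation r² + 3r - 18 = 0 factors as (r - 3)(r + 6) = 0, so r = 3, -6.
Hence f_h = C1*exp(3*x) + C2*exp(-6*x).
Try f_p = A*cos(x) + B*sin(x). Substituting and equating the coefficients of cos(x) and sin(x) gives A = -57/370, B = 9/370, so f_p = -57*cos(x)/370 + 9*sin(x)/370.
General solution: f = -57*cos(x)/370 + 9*sin(x)/370 + C1*exp(3*x) + C2*exp(-6*x).
Apply the initial conditions: f(0) = -57/370 + C1 + C2 = -5 and f'(0) = 9/370 - 6*C2 + 3*C1 = -1. Solving gives C1 = -301/90, C2 = -500/333.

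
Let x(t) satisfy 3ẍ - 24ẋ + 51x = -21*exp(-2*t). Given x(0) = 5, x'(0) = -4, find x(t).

Divide through by 3: x'' - 8x' + 17x = -7*exp(-2*t).
Characteristic equation r² - 8r + 17 = 0 has discriminant (-8)² - 4·(17) = -4 < 0, so r = 4 ± i.
Hence x_h = C1*cos(t)*exp(4*t) + C2*exp(4*t)*sin(t).
Try x_p = A*exp(-2*t). Substituting into the equation and dividing by exp(-2*t) gives A = -7/37, so x_p = -7*exp(-2*t)/37.
General solution: x = -7*exp(-2*t)/37 + C1*cos(t)*exp(4*t) + C2*exp(4*t)*sin(t).
Apply the initial conditions: x(0) = -7/37 + C1 = 5 and x'(0) = 14/37 + C2 + 4*C1 = -4. Solving gives C1 = 192/37, C2 = -930/37.

x = -7*exp(-2*t)/37 - 930*exp(4*t)*sin(t)/37 + 192*cos(t)*exp(4*t)/37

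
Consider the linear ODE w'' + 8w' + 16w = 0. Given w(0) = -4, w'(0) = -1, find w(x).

w = -4*exp(-4*x) - 17*x*exp(-4*x)

Characteristic equation r² + 8r + 16 = 0 has discriminant (8)² - 4·(16) = 0, so r = -4 is a repeated root.
Hence w_h = (C1 + C2*x)*exp(-4*x).
Apply the initial conditions: w(0) = C1 = -4 and w'(0) = C2 - 4*C1 = -1. Solving gives C1 = -4, C2 = -17.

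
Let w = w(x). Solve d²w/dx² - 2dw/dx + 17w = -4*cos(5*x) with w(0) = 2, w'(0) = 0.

w = 8*cos(5*x)/41 + 10*sin(5*x)/41 - 31*exp(x)*sin(4*x)/41 + 74*cos(4*x)*exp(x)/41

Characteristic equation r² - 2r + 17 = 0 has discriminant (-2)² - 4·(17) = -64 < 0, so r = 1 ± 4i.
Hence w_h = C1*cos(4*x)*exp(x) + C2*exp(x)*sin(4*x).
Try w_p = A*cos(5*x) + B*sin(5*x). Substituting and equating the coefficients of cos(5x) and sin(5x) gives A = 8/41, B = 10/41, so w_p = 8*cos(5*x)/41 + 10*sin(5*x)/41.
General solution: w = 8*cos(5*x)/41 + 10*sin(5*x)/41 + C1*cos(4*x)*exp(x) + C2*exp(x)*sin(4*x).
Apply the initial conditions: w(0) = 8/41 + C1 = 2 and w'(0) = 50/41 + C1 + 4*C2 = 0. Solving gives C1 = 74/41, C2 = -31/41.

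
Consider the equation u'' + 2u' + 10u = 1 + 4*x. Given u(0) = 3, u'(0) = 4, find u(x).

Characteristic equation r² + 2r + 10 = 0 has discriminant (2)² - 4·(10) = -36 < 0, so r = -1 ± 3i.
Hence u_h = C1*cos(3*x)*exp(-x) + C2*exp(-x)*sin(3*x).
For the particular solution try u_p = A0 + A1*x. Substituting and matching coefficients of each power of x gives A0 = 1/50, A1 = 2/5, so u_p = 1/50 + 2*x/5.
General solution: u = 1/50 + 2*x/5 + C1*cos(3*x)*exp(-x) + C2*exp(-x)*sin(3*x).
Apply the initial conditions: u(0) = 1/50 + C1 = 3 and u'(0) = 2/5 - C1 + 3*C2 = 4. Solving gives C1 = 149/50, C2 = 329/150.

u = 1/50 + 2*x/5 + 149*cos(3*x)*exp(-x)/50 + 329*exp(-x)*sin(3*x)/150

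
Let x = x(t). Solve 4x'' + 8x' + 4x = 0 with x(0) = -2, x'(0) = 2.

Divide through by 4: x'' + 2x' + x = 0.
Characteristic equation r² + 2r + 1 = 0 has discriminant (2)² - 4·(1) = 0, so r = -1 is a repeated root.
Hence x_h = (C1 + C2*t)*exp(-t).
Apply the initial conditions: x(0) = C1 = -2 and x'(0) = C2 - C1 = 2. Solving gives C1 = -2, C2 = 0.

x = -2*exp(-t)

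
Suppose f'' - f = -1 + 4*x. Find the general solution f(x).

f = 1 - 4*x + C1*exp(-x) + C2*exp(x)

Characteristic equation r² - 1 = 0 factors as (r + 1)(r - 1) = 0, so r = -1, 1.
Hence f_h = C1*exp(-x) + C2*exp(x).
For the particular solution try f_p = A0 + A1*x. Substituting and matching coefficients of each power of x gives A0 = 1, A1 = -4, so f_p = 1 - 4*x.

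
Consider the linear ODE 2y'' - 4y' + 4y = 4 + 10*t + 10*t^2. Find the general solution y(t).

Divide through by 2: y'' - 2y' + 2y = 2 + 5*t + 5*t^2.
Characteristic equation r² - 2r + 2 = 0 has discriminant (-2)² - 4·(2) = -4 < 0, so r = 1 ± i.
Hence y_h = C1*cos(t)*exp(t) + C2*exp(t)*sin(t).
For the particular solution try y_p = A0 + A1*t + A2*t^2. Substituting and matching coefficients of each power of t gives A0 = 6, A1 = 15/2, A2 = 5/2, so y_p = 6 + 5*t^2/2 + 15*t/2.

y = 6 + 5*t**2/2 + 15*t/2 + C1*cos(t)*exp(t) + C2*exp(t)*sin(t)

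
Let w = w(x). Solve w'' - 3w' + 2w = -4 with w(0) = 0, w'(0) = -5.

Characteristic equation r² - 3r + 2 = 0 factors as (r - 2)(r - 1) = 0, so r = 2, 1.
Hence w_h = C1*exp(2*x) + C2*exp(x).
For the particular solution try w_p = A0. Substituting and matching coefficients of each power of x gives A0 = -2, so w_p = -2.
General solution: w = -2 + C1*exp(2*x) + C2*exp(x).
Apply the initial conditions: w(0) = -2 + C1 + C2 = 0 and w'(0) = C2 + 2*C1 = -5. Solving gives C1 = -7, C2 = 9.

w = -2 - 7*exp(2*x) + 9*exp(x)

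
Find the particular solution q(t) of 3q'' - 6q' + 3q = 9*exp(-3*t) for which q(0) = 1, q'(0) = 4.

q = 3*exp(-3*t)/16 + 13*exp(t)/16 + 15*t*exp(t)/4

Divide through by 3: q'' - 2q' + q = 3*exp(-3*t).
Characteristic equation r² - 2r + 1 = 0 has discriminant (-2)² - 4·(1) = 0, so r = 1 is a repeated root.
Hence q_h = (C1 + C2*t)*exp(t).
Try q_p = A*exp(-3*t). Substituting into the equation and dividing by exp(-3*t) gives A = 3/16, so q_p = 3*exp(-3*t)/16.
General solution: q = 3*exp(-3*t)/16 + C1*exp(t) + C2*t*exp(t).
Apply the initial conditions: q(0) = 3/16 + C1 = 1 and q'(0) = -9/16 + C1 + C2 = 4. Solving gives C1 = 13/16, C2 = 15/4.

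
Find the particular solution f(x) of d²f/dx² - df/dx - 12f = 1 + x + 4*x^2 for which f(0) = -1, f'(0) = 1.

f = -59/432 - 121*exp(-3*x)/189 - 25*exp(4*x)/112 - x**2/3 - x/36

Characteristic equation r² - r - 12 = 0 factors as (r + 3)(r - 4) = 0, so r = -3, 4.
Hence f_h = C1*exp(-3*x) + C2*exp(4*x).
For the particular solution try f_p = A0 + A1*x + A2*x^2. Substituting and matching coefficients of each power of x gives A0 = -59/432, A1 = -1/36, A2 = -1/3, so f_p = -59/432 - x^2/3 - x/36.
General solution: f = -59/432 - x^2/3 - x/36 + C1*exp(-3*x) + C2*exp(4*x).
Apply the initial conditions: f(0) = -59/432 + C1 + C2 = -1 and f'(0) = -1/36 - 3*C1 + 4*C2 = 1. Solving gives C1 = -121/189, C2 = -25/112.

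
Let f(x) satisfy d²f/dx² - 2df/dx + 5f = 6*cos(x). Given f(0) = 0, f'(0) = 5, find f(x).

Characteristic equation r² - 2r + 5 = 0 has discriminant (-2)² - 4·(5) = -16 < 0, so r = 1 ± 2i.
Hence f_h = C1*cos(2*x)*exp(x) + C2*exp(x)*sin(2*x).
Try f_p = A*cos(x) + B*sin(x). Substituting and equating the coefficients of cos(x) and sin(x) gives A = 6/5, B = -3/5, so f_p = -3*sin(x)/5 + 6*cos(x)/5.
General solution: f = -3*sin(x)/5 + 6*cos(x)/5 + C1*cos(2*x)*exp(x) + C2*exp(x)*sin(2*x).
Apply the initial conditions: f(0) = 6/5 + C1 = 0 and f'(0) = -3/5 + C1 + 2*C2 = 5. Solving gives C1 = -6/5, C2 = 17/5.

f = -3*sin(x)/5 + 6*cos(x)/5 - 6*cos(2*x)*exp(x)/5 + 17*exp(x)*sin(2*x)/5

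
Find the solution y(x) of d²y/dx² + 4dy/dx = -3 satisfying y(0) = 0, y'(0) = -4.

y = -13/16 - 3*x/4 + 13*exp(-4*x)/16

Characteristic equation r² + 4r = 0 factors as (r + 4)r = 0, so r = -4, 0.
Hence y_h = C1*exp(-4*x) + C2.
Since 1 solves the homogeneous equation (r = 0 is a root of multiplicity 1), multiply the trial by x. Try y_p = A*x. Substituting into the equation and dividing by 1 gives A = -3/4, so y_p = -3*x/4.
General solution: y = C2 - 3*x/4 + C1*exp(-4*x).
Apply the initial conditions: y(0) = C1 + C2 = 0 and y'(0) = -3/4 - 4*C1 = -4. Solving gives C1 = 13/16, C2 = -13/16.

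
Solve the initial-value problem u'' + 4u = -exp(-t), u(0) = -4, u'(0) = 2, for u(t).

u = -19*cos(2*t)/5 - exp(-t)/5 + 9*sin(2*t)/10

Characteristic equation r² + 4 = 0 has discriminant (0)² - 4·(4) = -16 < 0, so r = ± 2i.
Hence u_h = C1*cos(2*t) + C2*sin(2*t).
Try u_p = A*exp(-t). Substituting into the equation and dividing by exp(-t) gives A = -1/5, so u_p = -exp(-t)/5.
General solution: u = -exp(-t)/5 + C1*cos(2*t) + C2*sin(2*t).
Apply the initial conditions: u(0) = -1/5 + C1 = -4 and u'(0) = 1/5 + 2*C2 = 2. Solving gives C1 = -19/5, C2 = 9/10.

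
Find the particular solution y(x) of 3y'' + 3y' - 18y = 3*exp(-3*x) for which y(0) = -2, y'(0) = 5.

y = -46*exp(-3*x)/25 - 4*exp(2*x)/25 - x*exp(-3*x)/5

Divide through by 3: y'' + y' - 6y = exp(-3*x).
Characteristic equation r² + r - 6 = 0 factors as (r + 3)(r - 2) = 0, so r = -3, 2.
Hence y_h = C1*exp(-3*x) + C2*exp(2*x).
Since exp(-3*x) solves the homogeneous equation (r = -3 is a root of multiplicity 1), multiply the trial by x. Try y_p = A*x*exp(-3*x). Substituting into the equation and dividing by exp(-3*x) gives A = -1/5, so y_p = -x*exp(-3*x)/5.
General solution: y = C1*exp(-3*x) + C2*exp(2*x) - x*exp(-3*x)/5.
Apply the initial conditions: y(0) = C1 + C2 = -2 and y'(0) = -1/5 - 3*C1 + 2*C2 = 5. Solving gives C1 = -46/25, C2 = -4/25.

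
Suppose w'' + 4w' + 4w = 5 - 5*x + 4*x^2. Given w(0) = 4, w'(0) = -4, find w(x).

Characteristic equation r² + 4r + 4 = 0 has discriminant (4)² - 4·(4) = 0, so r = -2 is a repeated root.
Hence w_h = (C1 + C2*x)*exp(-2*x).
For the particular solution try w_p = A0 + A1*x + A2*x^2. Substituting and matching coefficients of each power of x gives A0 = 4, A1 = -13/4, A2 = 1, so w_p = 4 + x^2 - 13*x/4.
General solution: w = 4 + x^2 - 13*x/4 + C1*exp(-2*x) + C2*x*exp(-2*x).
Apply the initial conditions: w(0) = 4 + C1 = 4 and w'(0) = -13/4 + C2 - 2*C1 = -4. Solving gives C1 = 0, C2 = -3/4.

w = 4 + x**2 - 13*x/4 - 3*x*exp(-2*x)/4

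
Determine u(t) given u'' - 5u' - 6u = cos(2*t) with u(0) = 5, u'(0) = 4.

u = -cos(2*t)/20 - sin(2*t)/20 + 131*exp(-t)/35 + 183*exp(6*t)/140

Characteristic equation r² - 5r - 6 = 0 factors as (r + 1)(r - 6) = 0, so r = -1, 6.
Hence u_h = C1*exp(-t) + C2*exp(6*t).
Try u_p = A*cos(2*t) + B*sin(2*t). Substituting and equating the coefficients of cos(2t) and sin(2t) gives A = -1/20, B = -1/20, so u_p = -cos(2*t)/20 - sin(2*t)/20.
General solution: u = -cos(2*t)/20 - sin(2*t)/20 + C1*exp(-t) + C2*exp(6*t).
Apply the initial conditions: u(0) = -1/20 + C1 + C2 = 5 and u'(0) = -1/10 - C1 + 6*C2 = 4. Solving gives C1 = 131/35, C2 = 183/140.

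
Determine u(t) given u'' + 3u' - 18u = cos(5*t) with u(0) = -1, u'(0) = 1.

u = -238*exp(-6*t)/549 - 167*exp(3*t)/306 - 43*cos(5*t)/2074 + 15*sin(5*t)/2074

Characteristic equation r² + 3r - 18 = 0 factors as (r + 6)(r - 3) = 0, so r = -6, 3.
Hence u_h = C1*exp(-6*t) + C2*exp(3*t).
Try u_p = A*cos(5*t) + B*sin(5*t). Substituting and equating the coefficients of cos(5t) and sin(5t) gives A = -43/2074, B = 15/2074, so u_p = -43*cos(5*t)/2074 + 15*sin(5*t)/2074.
General solution: u = -43*cos(5*t)/2074 + 15*sin(5*t)/2074 + C1*exp(-6*t) + C2*exp(3*t).
Apply the initial conditions: u(0) = -43/2074 + C1 + C2 = -1 and u'(0) = 75/2074 - 6*C1 + 3*C2 = 1. Solving gives C1 = -238/549, C2 = -167/306.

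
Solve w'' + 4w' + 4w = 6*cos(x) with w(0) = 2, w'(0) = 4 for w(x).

Characteristic equation r² + 4r + 4 = 0 has discriminant (4)² - 4·(4) = 0, so r = -2 is a repeated root.
Hence w_h = (C1 + C2*x)*exp(-2*x).
Try w_p = A*cos(x) + B*sin(x). Substituting and equating the coefficients of cos(x) and sin(x) gives A = 18/25, B = 24/25, so w_p = 18*cos(x)/25 + 24*sin(x)/25.
General solution: w = 18*cos(x)/25 + 24*sin(x)/25 + C1*exp(-2*x) + C2*x*exp(-2*x).
Apply the initial conditions: w(0) = 18/25 + C1 = 2 and w'(0) = 24/25 + C2 - 2*C1 = 4. Solving gives C1 = 32/25, C2 = 28/5.

w = 18*cos(x)/25 + 24*sin(x)/25 + 32*exp(-2*x)/25 + 28*x*exp(-2*x)/5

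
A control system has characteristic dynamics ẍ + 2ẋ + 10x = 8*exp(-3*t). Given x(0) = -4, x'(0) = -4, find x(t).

x = 8*exp(-3*t)/13 - 88*exp(-t)*sin(3*t)/39 - 60*cos(3*t)*exp(-t)/13

Characteristic equation r² + 2r + 10 = 0 has discriminant (2)² - 4·(10) = -36 < 0, so r = -1 ± 3i.
Hence x_h = C1*cos(3*t)*exp(-t) + C2*exp(-t)*sin(3*t).
Try x_p = A*exp(-3*t). Substituting into the equation and dividing by exp(-3*t) gives A = 8/13, so x_p = 8*exp(-3*t)/13.
General solution: x = 8*exp(-3*t)/13 + C1*cos(3*t)*exp(-t) + C2*exp(-t)*sin(3*t).
Apply the initial conditions: x(0) = 8/13 + C1 = -4 and x'(0) = -24/13 - C1 + 3*C2 = -4. Solving gives C1 = -60/13, C2 = -88/39.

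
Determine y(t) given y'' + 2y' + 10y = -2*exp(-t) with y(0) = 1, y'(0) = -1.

y = -2*exp(-t)/9 + 11*cos(3*t)*exp(-t)/9

Characteristic equation r² + 2r + 10 = 0 has discriminant (2)² - 4·(10) = -36 < 0, so r = -1 ± 3i.
Hence y_h = C1*cos(3*t)*exp(-t) + C2*exp(-t)*sin(3*t).
Try y_p = A*exp(-t). Substituting into the equation and dividing by exp(-t) gives A = -2/9, so y_p = -2*exp(-t)/9.
General solution: y = -2*exp(-t)/9 + C1*cos(3*t)*exp(-t) + C2*exp(-t)*sin(3*t).
Apply the initial conditions: y(0) = -2/9 + C1 = 1 and y'(0) = 2/9 - C1 + 3*C2 = -1. Solving gives C1 = 11/9, C2 = 0.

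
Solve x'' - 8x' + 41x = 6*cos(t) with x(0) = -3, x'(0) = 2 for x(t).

x = -3*sin(t)/104 + 15*cos(t)/104 - 327*cos(5*t)*exp(4*t)/104 + 1519*exp(4*t)*sin(5*t)/520

Characteristic equation r² - 8r + 41 = 0 has discriminant (-8)² - 4·(41) = -100 < 0, so r = 4 ± 5i.
Hence x_h = C1*cos(5*t)*exp(4*t) + C2*exp(4*t)*sin(5*t).
Try x_p = A*cos(t) + B*sin(t). Substituting and equating the coefficients of cos(t) and sin(t) gives A = 15/104, B = -3/104, so x_p = -3*sin(t)/104 + 15*cos(t)/104.
General solution: x = -3*sin(t)/104 + 15*cos(t)/104 + C1*cos(5*t)*exp(4*t) + C2*exp(4*t)*sin(5*t).
Apply the initial conditions: x(0) = 15/104 + C1 = -3 and x'(0) = -3/104 + 4*C1 + 5*C2 = 2. Solving gives C1 = -327/104, C2 = 1519/520.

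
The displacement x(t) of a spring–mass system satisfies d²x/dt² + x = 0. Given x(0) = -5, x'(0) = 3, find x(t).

x = -5*cos(t) + 3*sin(t)

Characteristic equation r² + 1 = 0 has discriminant (0)² - 4·(1) = -4 < 0, so r = ± i.
Hence x_h = C1*cos(t) + C2*sin(t).
Apply the initial conditions: x(0) = C1 = -5 and x'(0) = C2 = 3. Solving gives C1 = -5, C2 = 3.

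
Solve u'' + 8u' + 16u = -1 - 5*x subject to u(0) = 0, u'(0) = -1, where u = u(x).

u = 3/32 - 5*x/16 - 3*exp(-4*x)/32 - 17*x*exp(-4*x)/16

Characteristic equation r² + 8r + 16 = 0 has discriminant (8)² - 4·(16) = 0, so r = -4 is a repeated root.
Hence u_h = (C1 + C2*x)*exp(-4*x).
For the particular solution try u_p = A0 + A1*x. Substituting and matching coefficients of each power of x gives A0 = 3/32, A1 = -5/16, so u_p = 3/32 - 5*x/16.
General solution: u = 3/32 - 5*x/16 + C1*exp(-4*x) + C2*x*exp(-4*x).
Apply the initial conditions: u(0) = 3/32 + C1 = 0 and u'(0) = -5/16 + C2 - 4*C1 = -1. Solving gives C1 = -3/32, C2 = -17/16.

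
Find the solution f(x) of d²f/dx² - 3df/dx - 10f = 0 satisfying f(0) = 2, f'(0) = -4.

Characteristic equation r² - 3r - 10 = 0 factors as (r - 5)(r + 2) = 0, so r = 5, -2.
Hence f_h = C1*exp(5*x) + C2*exp(-2*x).
Apply the initial conditions: f(0) = C1 + C2 = 2 and f'(0) = -2*C2 + 5*C1 = -4. Solving gives C1 = 0, C2 = 2.

f = 2*exp(-2*x)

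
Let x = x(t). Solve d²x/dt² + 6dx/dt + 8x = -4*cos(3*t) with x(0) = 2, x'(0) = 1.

Characteristic equation r² + 6r + 8 = 0 factors as (r + 4)(r + 2) = 0, so r = -4, -2.
Hence x_h = C1*exp(-4*t) + C2*exp(-2*t).
Try x_p = A*cos(3*t) + B*sin(3*t). Substituting and equating the coefficients of cos(3t) and sin(3t) gives A = 4/325, B = -72/325, so x_p = -72*sin(3*t)/325 + 4*cos(3*t)/325.
General solution: x = -72*sin(3*t)/325 + 4*cos(3*t)/325 + C1*exp(-4*t) + C2*exp(-2*t).
Apply the initial conditions: x(0) = 4/325 + C1 + C2 = 2 and x'(0) = -216/325 - 4*C1 - 2*C2 = 1. Solving gives C1 = -141/50, C2 = 125/26.

x = -141*exp(-4*t)/50 - 72*sin(3*t)/325 + 4*cos(3*t)/325 + 125*exp(-2*t)/26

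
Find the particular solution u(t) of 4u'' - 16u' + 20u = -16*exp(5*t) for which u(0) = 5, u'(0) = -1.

Divide through by 4: u'' - 4u' + 5u = -4*exp(5*t).
Characteristic equation r² - 4r + 5 = 0 has discriminant (-4)² - 4·(5) = -4 < 0, so r = 2 ± i.
Hence u_h = C1*cos(t)*exp(2*t) + C2*exp(2*t)*sin(t).
Try u_p = A*exp(5*t). Substituting into the equation and dividing by exp(5*t) gives A = -2/5, so u_p = -2*exp(5*t)/5.
General solution: u = -2*exp(5*t)/5 + C1*cos(t)*exp(2*t) + C2*exp(2*t)*sin(t).
Apply the initial conditions: u(0) = -2/5 + C1 = 5 and u'(0) = -2 + C2 + 2*C1 = -1. Solving gives C1 = 27/5, C2 = -49/5.

u = -2*exp(5*t)/5 - 49*exp(2*t)*sin(t)/5 + 27*cos(t)*exp(2*t)/5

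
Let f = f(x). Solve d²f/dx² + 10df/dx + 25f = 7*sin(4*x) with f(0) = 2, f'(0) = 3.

Characteristic equation r² + 10r + 25 = 0 has discriminant (10)² - 4·(25) = 0, so r = -5 is a repeated root.
Hence f_h = (C1 + C2*x)*exp(-5*x).
Try f_p = A*cos(4*x) + B*sin(4*x). Substituting and equating the coefficients of cos(4x) and sin(4x) gives A = -280/1681, B = 63/1681, so f_p = -280*cos(4*x)/1681 + 63*sin(4*x)/1681.
General solution: f = -280*cos(4*x)/1681 + 63*sin(4*x)/1681 + C1*exp(-5*x) + C2*x*exp(-5*x).
Apply the initial conditions: f(0) = -280/1681 + C1 = 2 and f'(0) = 252/1681 + C2 - 5*C1 = 3. Solving gives C1 = 3642/1681, C2 = 561/41.

f = -280*cos(4*x)/1681 + 63*sin(4*x)/1681 + 3642*exp(-5*x)/1681 + 561*x*exp(-5*x)/41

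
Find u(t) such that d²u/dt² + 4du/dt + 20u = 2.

u = 1/10 + C1*cos(4*t)*exp(-2*t) + C2*exp(-2*t)*sin(4*t)

Characteristic equation r² + 4r + 20 = 0 has discriminant (4)² - 4·(20) = -64 < 0, so r = -2 ± 4i.
Hence u_h = C1*cos(4*t)*exp(-2*t) + C2*exp(-2*t)*sin(4*t).
For the particular solution try u_p = A0. Substituting and matching coefficients of each power of t gives A0 = 1/10, so u_p = 1/10.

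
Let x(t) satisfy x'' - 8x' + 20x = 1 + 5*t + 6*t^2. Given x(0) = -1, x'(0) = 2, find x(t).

x = 27/125 + 3*t**2/10 + 49*t/100 - 152*cos(2*t)*exp(4*t)/125 + 3187*exp(4*t)*sin(2*t)/1000

Characteristic equation r² - 8r + 20 = 0 has discriminant (-8)² - 4·(20) = -16 < 0, so r = 4 ± 2i.
Hence x_h = C1*cos(2*t)*exp(4*t) + C2*exp(4*t)*sin(2*t).
For the particular solution try x_p = A0 + A1*t + A2*t^2. Substituting and matching coefficients of each power of t gives A0 = 27/125, A1 = 49/100, A2 = 3/10, so x_p = 27/125 + 3*t^2/10 + 49*t/100.
General solution: x = 27/125 + 3*t^2/10 + 49*t/100 + C1*cos(2*t)*exp(4*t) + C2*exp(4*t)*sin(2*t).
Apply the initial conditions: x(0) = 27/125 + C1 = -1 and x'(0) = 49/100 + 2*C2 + 4*C1 = 2. Solving gives C1 = -152/125, C2 = 3187/1000.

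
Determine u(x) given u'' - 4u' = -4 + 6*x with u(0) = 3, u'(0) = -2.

u = 117/32 - 21*exp(4*x)/32 - 3*x**2/4 + 5*x/8

Characteristic equation r² - 4r = 0 factors as (r - 4)r = 0, so r = 4, 0.
Hence u_h = C1*exp(4*x) + C2.
Since 0 is a characteristic root (multiplicity 1), multiply the polynomial trial by x: try u_p = x*(A0 + A1*x). Substituting and matching coefficients of each power of x gives A0 = 5/8, A1 = -3/4, so u_p = -3*x^2/4 + 5*x/8.
General solution: u = C2 - 3*x^2/4 + 5*x/8 + C1*exp(4*x).
Apply the initial conditions: u(0) = C1 + C2 = 3 and u'(0) = 5/8 + 4*C1 = -2. Solving gives C1 = -21/32, C2 = 117/32.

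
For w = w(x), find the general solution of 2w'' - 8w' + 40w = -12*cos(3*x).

Divide through by 2: w'' - 4w' + 20w = -6*cos(3*x).
Characteristic equation r² - 4r + 20 = 0 has discriminant (-4)² - 4·(20) = -64 < 0, so r = 2 ± 4i.
Hence w_h = C1*cos(4*x)*exp(2*x) + C2*exp(2*x)*sin(4*x).
Try w_p = A*cos(3*x) + B*sin(3*x). Substituting and equating the coefficients of cos(3x) and sin(3x) gives A = -66/265, B = 72/265, so w_p = -66*cos(3*x)/265 + 72*sin(3*x)/265.

w = -66*cos(3*x)/265 + 72*sin(3*x)/265 + C1*cos(4*x)*exp(2*x) + C2*exp(2*x)*sin(4*x)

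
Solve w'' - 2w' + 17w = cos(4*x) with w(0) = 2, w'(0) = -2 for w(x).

Characteristic equation r² - 2r + 17 = 0 has discriminant (-2)² - 4·(17) = -64 < 0, so r = 1 ± 4i.
Hence w_h = C1*cos(4*x)*exp(x) + C2*exp(x)*sin(4*x).
Try w_p = A*cos(4*x) + B*sin(4*x). Substituting and equating the coefficients of cos(4x) and sin(4x) gives A = 1/65, B = -8/65, so w_p = -8*sin(4*x)/65 + cos(4*x)/65.
General solution: w = -8*sin(4*x)/65 + cos(4*x)/65 + C1*cos(4*x)*exp(x) + C2*exp(x)*sin(4*x).
Apply the initial conditions: w(0) = 1/65 + C1 = 2 and w'(0) = -32/65 + C1 + 4*C2 = -2. Solving gives C1 = 129/65, C2 = -227/260.

w = -8*sin(4*x)/65 + cos(4*x)/65 - 227*exp(x)*sin(4*x)/260 + 129*cos(4*x)*exp(x)/65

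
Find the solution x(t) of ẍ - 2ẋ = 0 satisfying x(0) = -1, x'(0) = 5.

Characteristic equation r² - 2r = 0 factors as (r - 2)r = 0, so r = 2, 0.
Hence x_h = C1*exp(2*t) + C2.
Apply the initial conditions: x(0) = C1 + C2 = -1 and x'(0) = 2*C1 = 5. Solving gives C1 = 5/2, C2 = -7/2.

x = -7/2 + 5*exp(2*t)/2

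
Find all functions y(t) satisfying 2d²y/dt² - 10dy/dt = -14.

Divide through by 2: y'' - 5y' = -7.
Characteristic equation r² - 5r = 0 factors as (r - 5)r = 0, so r = 5, 0.
Hence y_h = C1*exp(5*t) + C2.
Since 1 solves the homogeneous equation (r = 0 is a root of multiplicity 1), multiply the trial by t. Try y_p = A*t. Substituting into the equation and dividing by 1 gives A = 7/5, so y_p = 7*t/5.

y = C2 + 7*t/5 + C1*exp(5*t)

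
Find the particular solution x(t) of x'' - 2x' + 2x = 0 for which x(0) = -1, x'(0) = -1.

Characteristic equation r² - 2r + 2 = 0 has discriminant (-2)² - 4·(2) = -4 < 0, so r = 1 ± i.
Hence x_h = C1*cos(t)*exp(t) + C2*exp(t)*sin(t).
Apply the initial conditions: x(0) = C1 = -1 and x'(0) = C1 + C2 = -1. Solving gives C1 = -1, C2 = 0.

x = -cos(t)*exp(t)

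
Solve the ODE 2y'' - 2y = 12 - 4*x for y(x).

y = -6 + 2*x + C1*exp(x) + C2*exp(-x)

Divide through by 2: y'' - y = 6 - 2*x.
Characteristic equation r² - 1 = 0 factors as (r - 1)(r + 1) = 0, so r = 1, -1.
Hence y_h = C1*exp(x) + C2*exp(-x).
For the particular solution try y_p = A0 + A1*x. Substituting and matching coefficients of each power of x gives A0 = -6, A1 = 2, so y_p = -6 + 2*x.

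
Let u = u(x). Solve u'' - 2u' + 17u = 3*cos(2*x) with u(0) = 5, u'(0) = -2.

u = -12*sin(2*x)/185 + 39*cos(2*x)/185 - 308*exp(x)*sin(4*x)/185 + 886*cos(4*x)*exp(x)/185

Characteristic equation r² - 2r + 17 = 0 has discriminant (-2)² - 4·(17) = -64 < 0, so r = 1 ± 4i.
Hence u_h = C1*cos(4*x)*exp(x) + C2*exp(x)*sin(4*x).
Try u_p = A*cos(2*x) + B*sin(2*x). Substituting and equating the coefficients of cos(2x) and sin(2x) gives A = 39/185, B = -12/185, so u_p = -12*sin(2*x)/185 + 39*cos(2*x)/185.
General solution: u = -12*sin(2*x)/185 + 39*cos(2*x)/185 + C1*cos(4*x)*exp(x) + C2*exp(x)*sin(4*x).
Apply the initial conditions: u(0) = 39/185 + C1 = 5 and u'(0) = -24/185 + C1 + 4*C2 = -2. Solving gives C1 = 886/185, C2 = -308/185.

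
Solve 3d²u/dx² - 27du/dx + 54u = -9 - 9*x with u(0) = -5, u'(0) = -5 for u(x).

u = -1/4 - 71*exp(3*x)/9 - x/6 + 113*exp(6*x)/36

Divide through by 3: u'' - 9u' + 18u = -3 - 3*x.
Characteristic equation r² - 9r + 18 = 0 factors as (r - 3)(r - 6) = 0, so r = 3, 6.
Hence u_h = C1*exp(3*x) + C2*exp(6*x).
For the particular solution try u_p = A0 + A1*x. Substituting and matching coefficients of each power of x gives A0 = -1/4, A1 = -1/6, so u_p = -1/4 - x/6.
General solution: u = -1/4 - x/6 + C1*exp(3*x) + C2*exp(6*x).
Apply the initial conditions: u(0) = -1/4 + C1 + C2 = -5 and u'(0) = -1/6 + 3*C1 + 6*C2 = -5. Solving gives C1 = -71/9, C2 = 113/36.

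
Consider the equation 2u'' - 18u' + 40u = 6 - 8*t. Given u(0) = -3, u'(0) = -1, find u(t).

Divide through by 2: u'' - 9u' + 20u = 3 - 4*t.
Characteristic equation r² - 9r + 20 = 0 factors as (r - 4)(r - 5) = 0, so r = 4, 5.
Hence u_h = C1*exp(4*t) + C2*exp(5*t).
For the particular solution try u_p = A0 + A1*t. Substituting and matching coefficients of each power of t gives A0 = 3/50, A1 = -1/5, so u_p = 3/50 - t/5.
General solution: u = 3/50 - t/5 + C1*exp(4*t) + C2*exp(5*t).
Apply the initial conditions: u(0) = 3/50 + C1 + C2 = -3 and u'(0) = -1/5 + 4*C1 + 5*C2 = -1. Solving gives C1 = -29/2, C2 = 286/25.

u = 3/50 - 29*exp(4*t)/2 - t/5 + 286*exp(5*t)/25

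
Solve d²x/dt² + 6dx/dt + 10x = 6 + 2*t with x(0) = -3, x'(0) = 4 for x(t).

Characteristic equation r² + 6r + 10 = 0 has discriminant (6)² - 4·(10) = -4 < 0, so r = -3 ± i.
Hence x_h = C1*cos(t)*exp(-3*t) + C2*exp(-3*t)*sin(t).
For the particular solution try x_p = A0 + A1*t. Substituting and matching coefficients of each power of t gives A0 = 12/25, A1 = 1/5, so x_p = 12/25 + t/5.
General solution: x = 12/25 + t/5 + C1*cos(t)*exp(-3*t) + C2*exp(-3*t)*sin(t).
Apply the initial conditions: x(0) = 12/25 + C1 = -3 and x'(0) = 1/5 + C2 - 3*C1 = 4. Solving gives C1 = -87/25, C2 = -166/25.

x = 12/25 + t/5 - 166*exp(-3*t)*sin(t)/25 - 87*cos(t)*exp(-3*t)/25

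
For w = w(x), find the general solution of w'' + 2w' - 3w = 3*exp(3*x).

w = exp(3*x)/4 + C1*exp(x) + C2*exp(-3*x)

Characteristic equation r² + 2r - 3 = 0 factors as (r - 1)(r + 3) = 0, so r = 1, -3.
Hence w_h = C1*exp(x) + C2*exp(-3*x).
Try w_p = A*exp(3*x). Substituting into the equation and dividing by exp(3*x) gives A = 1/4, so w_p = exp(3*x)/4.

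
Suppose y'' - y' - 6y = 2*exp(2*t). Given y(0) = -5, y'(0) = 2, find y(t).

y = -33*exp(-2*t)/10 - 6*exp(3*t)/5 - exp(2*t)/2

Characteristic equation r² - r - 6 = 0 factors as (r + 2)(r - 3) = 0, so r = -2, 3.
Hence y_h = C1*exp(-2*t) + C2*exp(3*t).
Try y_p = A*exp(2*t). Substituting into the equation and dividing by exp(2*t) gives A = -1/2, so y_p = -exp(2*t)/2.
General solution: y = -exp(2*t)/2 + C1*exp(-2*t) + C2*exp(3*t).
Apply the initial conditions: y(0) = -1/2 + C1 + C2 = -5 and y'(0) = -1 - 2*C1 + 3*C2 = 2. Solving gives C1 = -33/10, C2 = -6/5.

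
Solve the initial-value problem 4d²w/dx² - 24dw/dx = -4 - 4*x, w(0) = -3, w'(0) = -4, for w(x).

w = -497/216 - 151*exp(6*x)/216 + x**2/12 + 7*x/36

Divide through by 4: w'' - 6w' = -1 - x.
Characteristic equation r² - 6r = 0 factors as (r - 6)r = 0, so r = 6, 0.
Hence w_h = C1*exp(6*x) + C2.
Since 0 is a characteristic root (multiplicity 1), multiply the polynomial trial by x: try w_p = x*(A0 + A1*x). Substituting and matching coefficients of each power of x gives A0 = 7/36, A1 = 1/12, so w_p = x^2/12 + 7*x/36.
General solution: w = C2 + x^2/12 + 7*x/36 + C1*exp(6*x).
Apply the initial conditions: w(0) = C1 + C2 = -3 and w'(0) = 7/36 + 6*C1 = -4. Solving gives C1 = -151/216, C2 = -497/216.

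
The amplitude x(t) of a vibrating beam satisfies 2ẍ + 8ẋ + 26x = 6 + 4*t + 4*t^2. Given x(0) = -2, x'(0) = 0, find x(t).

x = 415/2197 + 2*t**2/13 + 10*t/169 - 9748*exp(-2*t)*sin(3*t)/6591 - 4809*cos(3*t)*exp(-2*t)/2197

Divide through by 2: x'' + 4x' + 13x = 3 + 2*t + 2*t^2.
Characteristic equation r² + 4r + 13 = 0 has discriminant (4)² - 4·(13) = -36 < 0, so r = -2 ± 3i.
Hence x_h = C1*cos(3*t)*exp(-2*t) + C2*exp(-2*t)*sin(3*t).
For the particular solution try x_p = A0 + A1*t + A2*t^2. Substituting and matching coefficients of each power of t gives A0 = 415/2197, A1 = 10/169, A2 = 2/13, so x_p = 415/2197 + 2*t^2/13 + 10*t/169.
General solution: x = 415/2197 + 2*t^2/13 + 10*t/169 + C1*cos(3*t)*exp(-2*t) + C2*exp(-2*t)*sin(3*t).
Apply the initial conditions: x(0) = 415/2197 + C1 = -2 and x'(0) = 10/169 - 2*C1 + 3*C2 = 0. Solving gives C1 = -4809/2197, C2 = -9748/6591.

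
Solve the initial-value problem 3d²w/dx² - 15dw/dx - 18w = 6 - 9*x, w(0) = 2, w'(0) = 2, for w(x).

Divide through by 3: w'' - 5w' - 6w = 2 - 3*x.
Characteristic equation r² - 5r - 6 = 0 factors as (r + 1)(r - 6) = 0, so r = -1, 6.
Hence w_h = C1*exp(-x) + C2*exp(6*x).
For the particular solution try w_p = A0 + A1*x. Substituting and matching coefficients of each power of x gives A0 = -3/4, A1 = 1/2, so w_p = -3/4 + x/2.
General solution: w = -3/4 + x/2 + C1*exp(-x) + C2*exp(6*x).
Apply the initial conditions: w(0) = -3/4 + C1 + C2 = 2 and w'(0) = 1/2 - C1 + 6*C2 = 2. Solving gives C1 = 15/7, C2 = 17/28.

w = -3/4 + x/2 + 15*exp(-x)/7 + 17*exp(6*x)/28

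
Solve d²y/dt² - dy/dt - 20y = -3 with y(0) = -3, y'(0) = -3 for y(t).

Characteristic equation r² - r - 20 = 0 factors as (r - 5)(r + 4) = 0, so r = 5, -4.
Hence y_h = C1*exp(5*t) + C2*exp(-4*t).
For the particular solution try y_p = A0. Substituting and matching coefficients of each power of t gives A0 = 3/20, so y_p = 3/20.
General solution: y = 3/20 + C1*exp(5*t) + C2*exp(-4*t).
Apply the initial conditions: y(0) = 3/20 + C1 + C2 = -3 and y'(0) = -4*C2 + 5*C1 = -3. Solving gives C1 = -26/15, C2 = -17/12.

y = 3/20 - 26*exp(5*t)/15 - 17*exp(-4*t)/12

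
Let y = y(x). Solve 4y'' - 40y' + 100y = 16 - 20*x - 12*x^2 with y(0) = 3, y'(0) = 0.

y = 32/625 - 37*x/125 - 3*x**2/25 + 1843*exp(5*x)/625 - 1806*x*exp(5*x)/125

Divide through by 4: y'' - 10y' + 25y = 4 - 5*x - 3*x^2.
Characteristic equation r² - 10r + 25 = 0 has discriminant (-10)² - 4·(25) = 0, so r = 5 is a repeated root.
Hence y_h = (C1 + C2*x)*exp(5*x).
For the particular solution try y_p = A0 + A1*x + A2*x^2. Substituting and matching coefficients of each power of x gives A0 = 32/625, A1 = -37/125, A2 = -3/25, so y_p = 32/625 - 37*x/125 - 3*x^2/25.
General solution: y = 32/625 - 37*x/125 - 3*x^2/25 + C1*exp(5*x) + C2*x*exp(5*x).
Apply the initial conditions: y(0) = 32/625 + C1 = 3 and y'(0) = -37/125 + C2 + 5*C1 = 0. Solving gives C1 = 1843/625, C2 = -1806/125.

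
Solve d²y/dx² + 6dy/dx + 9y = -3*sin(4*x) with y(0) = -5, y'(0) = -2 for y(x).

y = -3197*exp(-3*x)/625 + 21*sin(4*x)/625 + 72*cos(4*x)/625 - 437*x*exp(-3*x)/25

Characteristic equation r² + 6r + 9 = 0 has discriminant (6)² - 4·(9) = 0, so r = -3 is a repeated root.
Hence y_h = (C1 + C2*x)*exp(-3*x).
Try y_p = A*cos(4*x) + B*sin(4*x). Substituting and equating the coefficients of cos(4x) and sin(4x) gives A = 72/625, B = 21/625, so y_p = 21*sin(4*x)/625 + 72*cos(4*x)/625.
General solution: y = 21*sin(4*x)/625 + 72*cos(4*x)/625 + C1*exp(-3*x) + C2*x*exp(-3*x).
Apply the initial conditions: y(0) = 72/625 + C1 = -5 and y'(0) = 84/625 + C2 - 3*C1 = -2. Solving gives C1 = -3197/625, C2 = -437/25.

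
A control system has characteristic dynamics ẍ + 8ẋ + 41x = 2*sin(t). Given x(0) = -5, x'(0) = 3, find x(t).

x = -cos(t)/104 + 5*sin(t)/104 - 1769*exp(-4*t)*sin(5*t)/520 - 519*cos(5*t)*exp(-4*t)/104

Characteristic equation r² + 8r + 41 = 0 has discriminant (8)² - 4·(41) = -100 < 0, so r = -4 ± 5i.
Hence x_h = C1*cos(5*t)*exp(-4*t) + C2*exp(-4*t)*sin(5*t).
Try x_p = A*cos(t) + B*sin(t). Substituting and equating the coefficients of cos(t) and sin(t) gives A = -1/104, B = 5/104, so x_p = -cos(t)/104 + 5*sin(t)/104.
General solution: x = -cos(t)/104 + 5*sin(t)/104 + C1*cos(5*t)*exp(-4*t) + C2*exp(-4*t)*sin(5*t).
Apply the initial conditions: x(0) = -1/104 + C1 = -5 and x'(0) = 5/104 - 4*C1 + 5*C2 = 3. Solving gives C1 = -519/104, C2 = -1769/520.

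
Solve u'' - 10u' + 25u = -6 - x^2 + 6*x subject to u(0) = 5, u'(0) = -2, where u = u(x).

Characteristic equation r² - 10r + 25 = 0 has discriminant (-10)² - 4·(25) = 0, so r = 5 is a repeated root.
Hence u_h = (C1 + C2*x)*exp(5*x).
For the particular solution try u_p = A0 + A1*x + A2*x^2. Substituting and matching coefficients of each power of x gives A0 = -96/625, A1 = 26/125, A2 = -1/25, so u_p = -96/625 - x^2/25 + 26*x/125.
General solution: u = -96/625 - x^2/25 + 26*x/125 + C1*exp(5*x) + C2*x*exp(5*x).
Apply the initial conditions: u(0) = -96/625 + C1 = 5 and u'(0) = 26/125 + C2 + 5*C1 = -2. Solving gives C1 = 3221/625, C2 = -3497/125.

u = -96/625 - x**2/25 + 26*x/125 + 3221*exp(5*x)/625 - 3497*x*exp(5*x)/125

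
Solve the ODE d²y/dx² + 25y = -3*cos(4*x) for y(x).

Characteristic equation r² + 25 = 0 has discriminant (0)² - 4·(25) = -100 < 0, so r = ± 5i.
Hence y_h = C1*cos(5*x) + C2*sin(5*x).
Try y_p = A*cos(4*x) + B*sin(4*x). Substituting and equating the coefficients of cos(4x) and sin(4x) gives A = -1/3, B = 0, so y_p = -cos(4*x)/3.

y = -cos(4*x)/3 + C1*cos(5*x) + C2*sin(5*x)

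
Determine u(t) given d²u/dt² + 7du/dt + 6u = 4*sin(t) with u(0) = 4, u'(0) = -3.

Characteristic equation r² + 7r + 6 = 0 factors as (r + 6)(r + 1) = 0, so r = -6, -1.
Hence u_h = C1*exp(-6*t) + C2*exp(-t).
Try u_p = A*cos(t) + B*sin(t). Substituting and equating the coefficients of cos(t) and sin(t) gives A = -14/37, B = 10/37, so u_p = -14*cos(t)/37 + 10*sin(t)/37.
General solution: u = -14*cos(t)/37 + 10*sin(t)/37 + C1*exp(-6*t) + C2*exp(-t).
Apply the initial conditions: u(0) = -14/37 + C1 + C2 = 4 and u'(0) = 10/37 - C2 - 6*C1 = -3. Solving gives C1 = -41/185, C2 = 23/5.

u = -41*exp(-6*t)/185 - 14*cos(t)/37 + 10*sin(t)/37 + 23*exp(-t)/5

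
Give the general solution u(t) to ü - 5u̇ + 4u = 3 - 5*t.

Characteristic equation r² - 5r + 4 = 0 factors as (r - 1)(r - 4) = 0, so r = 1, 4.
Hence u_h = C1*exp(t) + C2*exp(4*t).
For the particular solution try u_p = A0 + A1*t. Substituting and matching coefficients of each power of t gives A0 = -13/16, A1 = -5/4, so u_p = -13/16 - 5*t/4.

u = -13/16 - 5*t/4 + C1*exp(t) + C2*exp(4*t)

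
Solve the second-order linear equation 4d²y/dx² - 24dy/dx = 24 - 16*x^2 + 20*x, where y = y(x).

Divide through by 4: y'' - 6y' = 6 - 4*x^2 + 5*x.
Characteristic equation r² - 6r = 0 factors as (r - 6)r = 0, so r = 6, 0.
Hence y_h = C1*exp(6*x) + C2.
Since 0 is a characteristic root (multiplicity 1), multiply the polynomial trial by x: try y_p = x*(A0 + A1*x + A2*x^2). Substituting and matching coefficients of each power of x gives A0 = -119/108, A1 = -11/36, A2 = 2/9, so y_p = -119*x/108 - 11*x^2/36 + 2*x^3/9.

y = C2 - 119*x/108 - 11*x**2/36 + 2*x**3/9 + C1*exp(6*x)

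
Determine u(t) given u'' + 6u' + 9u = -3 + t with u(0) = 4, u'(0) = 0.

Characteristic equation r² + 6r + 9 = 0 has discriminant (6)² - 4·(9) = 0, so r = -3 is a repeated root.
Hence u_h = (C1 + C2*t)*exp(-3*t).
For the particular solution try u_p = A0 + A1*t. Substituting and matching coefficients of each power of t gives A0 = -11/27, A1 = 1/9, so u_p = -11/27 + t/9.
General solution: u = -11/27 + t/9 + C1*exp(-3*t) + C2*t*exp(-3*t).
Apply the initial conditions: u(0) = -11/27 + C1 = 4 and u'(0) = 1/9 + C2 - 3*C1 = 0. Solving gives C1 = 119/27, C2 = 118/9.

u = -11/27 + t/9 + 119*exp(-3*t)/27 + 118*t*exp(-3*t)/9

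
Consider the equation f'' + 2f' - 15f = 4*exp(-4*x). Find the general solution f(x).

Characteristic equation r² + 2r - 15 = 0 factors as (r - 3)(r + 5) = 0, so r = 3, -5.
Hence f_h = C1*exp(3*x) + C2*exp(-5*x).
Try f_p = A*exp(-4*x). Substituting into the equation and dividing by exp(-4*x) gives A = -4/7, so f_p = -4*exp(-4*x)/7.

f = -4*exp(-4*x)/7 + C1*exp(3*x) + C2*exp(-5*x)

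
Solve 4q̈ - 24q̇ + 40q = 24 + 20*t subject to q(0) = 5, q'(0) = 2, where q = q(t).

Divide through by 4: q'' - 6q' + 10q = 6 + 5*t.
Characteristic equation r² - 6r + 10 = 0 has discriminant (-6)² - 4·(10) = -4 < 0, so r = 3 ± i.
Hence q_h = C1*cos(t)*exp(3*t) + C2*exp(3*t)*sin(t).
For the particular solution try q_p = A0 + A1*t. Substituting and matching coefficients of each power of t gives A0 = 9/10, A1 = 1/2, so q_p = 9/10 + t/2.
General solution: q = 9/10 + t/2 + C1*cos(t)*exp(3*t) + C2*exp(3*t)*sin(t).
Apply the initial conditions: q(0) = 9/10 + C1 = 5 and q'(0) = 1/2 + C2 + 3*C1 = 2. Solving gives C1 = 41/10, C2 = -54/5.

q = 9/10 + t/2 - 54*exp(3*t)*sin(t)/5 + 41*cos(t)*exp(3*t)/10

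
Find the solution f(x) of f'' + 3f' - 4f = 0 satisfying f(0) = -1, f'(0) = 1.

Characteristic equation r² + 3r - 4 = 0 factors as (r - 1)(r + 4) = 0, so r = 1, -4.
Hence f_h = C1*exp(x) + C2*exp(-4*x).
Apply the initial conditions: f(0) = C1 + C2 = -1 and f'(0) = C1 - 4*C2 = 1. Solving gives C1 = -3/5, C2 = -2/5.

f = -3*exp(x)/5 - 2*exp(-4*x)/5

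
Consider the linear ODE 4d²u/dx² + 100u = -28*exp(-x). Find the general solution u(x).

u = -7*exp(-x)/26 + C1*cos(5*x) + C2*sin(5*x)

Divide through by 4: u'' + 25u = -7*exp(-x).
Characteristic equation r² + 25 = 0 has discriminant (0)² - 4·(25) = -100 < 0, so r = ± 5i.
Hence u_h = C1*cos(5*x) + C2*sin(5*x).
Try u_p = A*exp(-x). Substituting into the equation and dividing by exp(-x) gives A = -7/26, so u_p = -7*exp(-x)/26.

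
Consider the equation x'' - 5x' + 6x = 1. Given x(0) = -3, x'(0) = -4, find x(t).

x = 1/6 - 11*exp(2*t)/2 + 7*exp(3*t)/3

Characteristic equation r² - 5r + 6 = 0 factors as (r - 3)(r - 2) = 0, so r = 3, 2.
Hence x_h = C1*exp(3*t) + C2*exp(2*t).
For the particular solution try x_p = A0. Substituting and matching coefficients of each power of t gives A0 = 1/6, so x_p = 1/6.
General solution: x = 1/6 + C1*exp(3*t) + C2*exp(2*t).
Apply the initial conditions: x(0) = 1/6 + C1 + C2 = -3 and x'(0) = 2*C2 + 3*C1 = -4. Solving gives C1 = 7/3, C2 = -11/2.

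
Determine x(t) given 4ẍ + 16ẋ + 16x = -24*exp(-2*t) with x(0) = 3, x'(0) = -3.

x = 3*exp(-2*t) - 3*t**2*exp(-2*t) + 3*t*exp(-2*t)

Divide through by 4: x'' + 4x' + 4x = -6*exp(-2*t).
Characteristic equation r² + 4r + 4 = 0 has discriminant (4)² - 4·(4) = 0, so r = -2 is a repeated root.
Hence x_h = (C1 + C2*t)*exp(-2*t).
Since exp(-2*t) solves the homogeneous equation (r = -2 is a root of multiplicity 2), multiply the trial by t^2. Try x_p = A*t^2*exp(-2*t). Substituting into the equation and dividing by exp(-2*t) gives A = -3, so x_p = -3*t^2*exp(-2*t).
General solution: x = C1*exp(-2*t) - 3*t^2*exp(-2*t) + C2*t*exp(-2*t).
Apply the initial conditions: x(0) = C1 = 3 and x'(0) = C2 - 2*C1 = -3. Solving gives C1 = 3, C2 = 3.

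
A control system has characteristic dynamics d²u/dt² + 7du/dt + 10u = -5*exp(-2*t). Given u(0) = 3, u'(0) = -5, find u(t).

u = -8*exp(-5*t)/9 + 35*exp(-2*t)/9 - 5*t*exp(-2*t)/3

Characteristic equation r² + 7r + 10 = 0 factors as (r + 5)(r + 2) = 0, so r = -5, -2.
Hence u_h = C1*exp(-5*t) + C2*exp(-2*t).
Since exp(-2*t) solves the homogeneous equation (r = -2 is a root of multiplicity 1), multiply the trial by t. Try u_p = A*t*exp(-2*t). Substituting into the equation and dividing by exp(-2*t) gives A = -5/3, so u_p = -5*t*exp(-2*t)/3.
General solution: u = C1*exp(-5*t) + C2*exp(-2*t) - 5*t*exp(-2*t)/3.
Apply the initial conditions: u(0) = C1 + C2 = 3 and u'(0) = -5/3 - 5*C1 - 2*C2 = -5. Solving gives C1 = -8/9, C2 = 35/9.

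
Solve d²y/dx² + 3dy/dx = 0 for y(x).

y = C2 + C1*exp(-3*x)

Characteristic equation r² + 3r = 0 factors as (r + 3)r = 0, so r = -3, 0.
Hence y_h = C1*exp(-3*x) + C2.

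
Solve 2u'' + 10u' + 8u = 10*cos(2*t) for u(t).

u = sin(2*t)/2 + C1*exp(-4*t) + C2*exp(-t)

Divide through by 2: u'' + 5u' + 4u = 5*cos(2*t).
Characteristic equation r² + 5r + 4 = 0 factors as (r + 4)(r + 1) = 0, so r = -4, -1.
Hence u_h = C1*exp(-4*t) + C2*exp(-t).
Try u_p = A*cos(2*t) + B*sin(2*t). Substituting and equating the coefficients of cos(2t) and sin(2t) gives A = 0, B = 1/2, so u_p = sin(2*t)/2.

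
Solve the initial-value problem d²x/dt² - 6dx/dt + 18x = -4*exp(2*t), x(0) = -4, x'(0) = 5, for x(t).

x = -2*exp(2*t)/5 - 18*cos(3*t)*exp(3*t)/5 + 83*exp(3*t)*sin(3*t)/15

Characteristic equation r² - 6r + 18 = 0 has discriminant (-6)² - 4·(18) = -36 < 0, so r = 3 ± 3i.
Hence x_h = C1*cos(3*t)*exp(3*t) + C2*exp(3*t)*sin(3*t).
Try x_p = A*exp(2*t). Substituting into the equation and dividing by exp(2*t) gives A = -2/5, so x_p = -2*exp(2*t)/5.
General solution: x = -2*exp(2*t)/5 + C1*cos(3*t)*exp(3*t) + C2*exp(3*t)*sin(3*t).
Apply the initial conditions: x(0) = -2/5 + C1 = -4 and x'(0) = -4/5 + 3*C1 + 3*C2 = 5. Solving gives C1 = -18/5, C2 = 83/15.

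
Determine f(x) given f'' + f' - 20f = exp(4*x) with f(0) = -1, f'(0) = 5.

f = -80*exp(-5*x)/81 - exp(4*x)/81 + x*exp(4*x)/9

Characteristic equation r² + r - 20 = 0 factors as (r - 4)(r + 5) = 0, so r = 4, -5.
Hence f_h = C1*exp(4*x) + C2*exp(-5*x).
Since exp(4*x) solves the homogeneous equation (r = 4 is a root of multiplicity 1), multiply the trial by x. Try f_p = A*x*exp(4*x). Substituting into the equation and dividing by exp(4*x) gives A = 1/9, so f_p = x*exp(4*x)/9.
General solution: f = C1*exp(4*x) + C2*exp(-5*x) + x*exp(4*x)/9.
Apply the initial conditions: f(0) = C1 + C2 = -1 and f'(0) = 1/9 - 5*C2 + 4*C1 = 5. Solving gives C1 = -1/81, C2 = -80/81.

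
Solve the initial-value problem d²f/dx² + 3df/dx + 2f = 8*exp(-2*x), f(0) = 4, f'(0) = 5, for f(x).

f = -17*exp(-2*x) + 21*exp(-x) - 8*x*exp(-2*x)

Characteristic equation r² + 3r + 2 = 0 factors as (r + 2)(r + 1) = 0, so r = -2, -1.
Hence f_h = C1*exp(-2*x) + C2*exp(-x).
Since exp(-2*x) solves the homogeneous equation (r = -2 is a root of multiplicity 1), multiply the trial by x. Try f_p = A*x*exp(-2*x). Substituting into the equation and dividing by exp(-2*x) gives A = -8, so f_p = -8*x*exp(-2*x).
General solution: f = C1*exp(-2*x) + C2*exp(-x) - 8*x*exp(-2*x).
Apply the initial conditions: f(0) = C1 + C2 = 4 and f'(0) = -8 - C2 - 2*C1 = 5. Solving gives C1 = -17, C2 = 21.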